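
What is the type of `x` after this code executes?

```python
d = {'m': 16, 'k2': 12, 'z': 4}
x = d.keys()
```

.keys() returns dict_keys view

dict_keys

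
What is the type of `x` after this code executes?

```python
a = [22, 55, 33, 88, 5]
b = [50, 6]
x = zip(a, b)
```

zip() returns a zip object

zip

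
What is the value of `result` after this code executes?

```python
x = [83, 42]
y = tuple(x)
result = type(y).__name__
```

x is list; y is tuple; result = 'tuple'

'tuple'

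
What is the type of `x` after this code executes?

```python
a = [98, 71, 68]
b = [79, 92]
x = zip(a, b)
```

zip() returns a zip object

zip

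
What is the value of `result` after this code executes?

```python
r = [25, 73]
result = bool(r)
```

r = [25, 73]; result = True

True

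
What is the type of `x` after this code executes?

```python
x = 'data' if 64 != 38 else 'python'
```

Both branches of conditional are str

str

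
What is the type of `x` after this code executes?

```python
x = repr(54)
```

repr() returns str

str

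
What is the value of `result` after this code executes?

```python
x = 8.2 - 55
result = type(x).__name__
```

x is float; result = 'float'

'float'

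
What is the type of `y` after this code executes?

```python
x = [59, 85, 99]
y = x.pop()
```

list.pop() returns the popped element

int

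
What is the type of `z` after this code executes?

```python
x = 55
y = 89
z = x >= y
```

Comparison returns bool

bool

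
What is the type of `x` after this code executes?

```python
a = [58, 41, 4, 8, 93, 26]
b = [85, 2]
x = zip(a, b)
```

zip() returns a zip object

zip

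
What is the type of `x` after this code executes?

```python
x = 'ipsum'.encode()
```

str.encode() returns bytes

bytes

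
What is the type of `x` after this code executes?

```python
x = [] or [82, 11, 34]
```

'or' returns first truthy value (list)

list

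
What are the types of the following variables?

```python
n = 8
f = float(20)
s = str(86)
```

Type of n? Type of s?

n is assigned a bare integer (no decimal point), so it is an int; s is assigned the result of calling str(), which returns a str

int, str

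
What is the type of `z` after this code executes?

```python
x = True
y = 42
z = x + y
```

bool + int = int (bool is subclass of int)

int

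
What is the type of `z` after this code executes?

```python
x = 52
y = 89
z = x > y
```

Comparison returns bool

bool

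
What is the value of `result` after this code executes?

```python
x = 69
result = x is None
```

x = 69; result = False

False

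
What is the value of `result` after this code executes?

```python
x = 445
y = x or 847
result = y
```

x = 445; y = 445; result = 445

445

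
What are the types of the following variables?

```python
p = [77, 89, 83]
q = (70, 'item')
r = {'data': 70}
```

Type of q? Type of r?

q is assigned a tuple (parenthesized, comma-separated values); r is assigned a dict literal ({key: value})

tuple, dict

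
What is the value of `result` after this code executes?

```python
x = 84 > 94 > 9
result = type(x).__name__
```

x is bool; result = 'bool'

'bool'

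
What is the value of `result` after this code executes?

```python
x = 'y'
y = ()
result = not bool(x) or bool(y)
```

x = 'y'; y = (); result = False

False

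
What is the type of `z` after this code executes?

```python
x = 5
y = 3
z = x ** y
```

positive int ** positive int = int

int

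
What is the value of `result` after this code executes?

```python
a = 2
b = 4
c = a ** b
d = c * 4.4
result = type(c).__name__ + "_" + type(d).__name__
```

a is int; b is int; c is int; d is float; result = 'int_float'

'int_float'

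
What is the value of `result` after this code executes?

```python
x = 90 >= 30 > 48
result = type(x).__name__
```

x is bool; result = 'bool'

'bool'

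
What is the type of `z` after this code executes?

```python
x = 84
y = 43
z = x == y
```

Equality comparison returns bool

bool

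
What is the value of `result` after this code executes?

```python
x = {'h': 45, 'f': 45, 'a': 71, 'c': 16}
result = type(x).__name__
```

x is dict; result = 'dict'

'dict'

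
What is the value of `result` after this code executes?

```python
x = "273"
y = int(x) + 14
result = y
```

x = '273'; y = 287; result = 287

287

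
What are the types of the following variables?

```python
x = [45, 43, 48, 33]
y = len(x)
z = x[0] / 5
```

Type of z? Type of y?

int / int = float; len() returns int

float, int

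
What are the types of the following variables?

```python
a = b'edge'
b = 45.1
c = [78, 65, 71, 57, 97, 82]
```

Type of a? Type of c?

a is assigned a bytes literal (b'...' prefix); c is assigned a list literal (square brackets)

bytes, list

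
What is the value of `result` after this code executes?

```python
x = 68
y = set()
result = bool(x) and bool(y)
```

x = 68; y = set(); result = False

False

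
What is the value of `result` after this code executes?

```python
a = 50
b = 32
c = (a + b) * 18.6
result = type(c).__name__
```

a is int; b is int; c is float; result = 'float'

'float'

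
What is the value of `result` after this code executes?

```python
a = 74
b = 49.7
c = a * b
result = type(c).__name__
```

a is int; b is float; c is float; result = 'float'

'float'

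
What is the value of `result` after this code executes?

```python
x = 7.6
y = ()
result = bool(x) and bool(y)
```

x = 7.6; y = (); result = False

False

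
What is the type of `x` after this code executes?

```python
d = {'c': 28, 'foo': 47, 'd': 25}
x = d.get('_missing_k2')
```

dict.get() returns None when key not found

NoneType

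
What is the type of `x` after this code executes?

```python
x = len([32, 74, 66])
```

len() always returns int

int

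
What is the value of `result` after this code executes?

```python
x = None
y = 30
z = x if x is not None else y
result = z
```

x = None; y = 30; z = 30; result = 30

30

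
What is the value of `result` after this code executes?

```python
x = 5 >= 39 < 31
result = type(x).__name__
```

x is bool; result = 'bool'

'bool'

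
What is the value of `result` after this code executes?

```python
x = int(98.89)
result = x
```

x = 98; result = 98

98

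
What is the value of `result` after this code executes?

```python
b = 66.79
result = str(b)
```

b = 66.79; result = '66.79'

'66.79'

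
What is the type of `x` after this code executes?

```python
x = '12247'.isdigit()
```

str.isdigit() returns bool

bool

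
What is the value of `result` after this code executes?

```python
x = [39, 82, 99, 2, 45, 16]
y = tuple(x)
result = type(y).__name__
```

x is list; y is tuple; result = 'tuple'

'tuple'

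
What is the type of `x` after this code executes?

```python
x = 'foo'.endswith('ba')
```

str.endswith() returns bool

bool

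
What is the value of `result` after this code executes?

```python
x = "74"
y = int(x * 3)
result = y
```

x = '74'; y = 747474; result = 747474

747474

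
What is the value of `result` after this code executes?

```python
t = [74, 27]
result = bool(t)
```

t = [74, 27]; result = True

True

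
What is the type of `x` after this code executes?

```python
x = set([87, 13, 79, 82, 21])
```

set() constructor returns set

set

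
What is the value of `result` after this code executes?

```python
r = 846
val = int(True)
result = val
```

r = 846; val = 1; result = 1

1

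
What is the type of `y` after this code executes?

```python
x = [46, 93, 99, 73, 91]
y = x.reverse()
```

list.reverse() returns None

NoneType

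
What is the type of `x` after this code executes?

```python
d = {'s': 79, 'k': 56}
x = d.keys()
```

.keys() returns dict_keys view

dict_keys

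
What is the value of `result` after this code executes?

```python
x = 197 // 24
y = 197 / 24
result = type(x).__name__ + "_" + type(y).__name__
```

x is int; y is float; result = 'int_float'

'int_float'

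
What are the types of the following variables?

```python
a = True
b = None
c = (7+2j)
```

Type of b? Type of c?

b is assigned None, whose type is NoneType; c is assigned (7+2j), an int plus an imaginary literal (j suffix), which evaluates to complex

NoneType, complex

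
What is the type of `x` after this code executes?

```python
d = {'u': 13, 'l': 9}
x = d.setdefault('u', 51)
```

dict.setdefault() returns the (existing or default) value

int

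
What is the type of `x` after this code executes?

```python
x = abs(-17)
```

abs() of int returns int

int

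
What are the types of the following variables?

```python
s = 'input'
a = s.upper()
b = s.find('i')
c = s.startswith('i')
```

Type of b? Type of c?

find() returns int; startswith() returns bool

int, bool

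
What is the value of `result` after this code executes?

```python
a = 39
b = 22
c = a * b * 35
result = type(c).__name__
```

a is int; b is int; c is int; result = 'int'

'int'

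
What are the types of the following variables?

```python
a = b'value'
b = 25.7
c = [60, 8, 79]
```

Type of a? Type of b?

a is assigned a bytes literal (b'...' prefix); b is assigned a number with a decimal point, so it is a float

bytes, float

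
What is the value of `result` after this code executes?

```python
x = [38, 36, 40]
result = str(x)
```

x = [38, 36, 40]; result = '[38, 36, 40]'

'[38, 36, 40]'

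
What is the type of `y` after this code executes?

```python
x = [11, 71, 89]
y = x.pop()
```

list.pop() returns the popped element

int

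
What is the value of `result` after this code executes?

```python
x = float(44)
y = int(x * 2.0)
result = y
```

x = 44.0; y = 88; result = 88

88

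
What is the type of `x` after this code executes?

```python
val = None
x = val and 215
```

'and' returns first falsy value (None)

NoneType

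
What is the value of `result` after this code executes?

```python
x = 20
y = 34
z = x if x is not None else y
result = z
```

x = 20; y = 34; z = 20; result = 20

20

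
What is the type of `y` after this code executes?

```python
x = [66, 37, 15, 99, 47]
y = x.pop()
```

list.pop() returns the popped element

int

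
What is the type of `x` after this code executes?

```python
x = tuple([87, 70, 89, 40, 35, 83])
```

tuple() constructor returns tuple

tuple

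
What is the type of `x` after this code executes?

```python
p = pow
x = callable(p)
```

callable() returns bool

bool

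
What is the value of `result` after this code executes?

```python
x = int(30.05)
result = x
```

x = 30; result = 30

30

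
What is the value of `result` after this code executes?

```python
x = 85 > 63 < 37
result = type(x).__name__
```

x is bool; result = 'bool'

'bool'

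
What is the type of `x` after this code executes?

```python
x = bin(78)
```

bin() returns str representation

str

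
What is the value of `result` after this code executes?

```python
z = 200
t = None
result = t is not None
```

z = 200; t = None; result = False

False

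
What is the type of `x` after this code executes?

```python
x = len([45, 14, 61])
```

len() always returns int

int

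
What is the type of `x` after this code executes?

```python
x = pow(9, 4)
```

pow(int, int) returns int

int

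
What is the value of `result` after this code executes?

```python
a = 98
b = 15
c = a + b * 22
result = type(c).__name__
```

a is int; b is int; c is int; result = 'int'

'int'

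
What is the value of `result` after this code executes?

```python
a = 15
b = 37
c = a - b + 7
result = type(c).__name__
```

a is int; b is int; c is int; result = 'int'

'int'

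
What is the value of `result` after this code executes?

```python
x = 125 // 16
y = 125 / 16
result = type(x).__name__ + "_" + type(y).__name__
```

x is int; y is float; result = 'int_float'

'int_float'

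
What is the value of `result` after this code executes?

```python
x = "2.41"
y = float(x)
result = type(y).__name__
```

x is str; y is float; result = 'float'

'float'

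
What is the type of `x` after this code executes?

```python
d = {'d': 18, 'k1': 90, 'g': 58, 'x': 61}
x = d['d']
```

Accessing dict[str, int] with str key returns int

int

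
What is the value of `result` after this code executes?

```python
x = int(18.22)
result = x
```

x = 18; result = 18

18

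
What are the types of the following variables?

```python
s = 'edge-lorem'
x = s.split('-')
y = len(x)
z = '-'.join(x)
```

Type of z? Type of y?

str.join() returns str; len() returns int

str, int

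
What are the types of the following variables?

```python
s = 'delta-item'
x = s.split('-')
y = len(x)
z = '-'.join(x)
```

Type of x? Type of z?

str.split() returns list; str.join() returns str

list, str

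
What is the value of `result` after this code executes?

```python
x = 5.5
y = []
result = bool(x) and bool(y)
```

x = 5.5; y = []; result = False

False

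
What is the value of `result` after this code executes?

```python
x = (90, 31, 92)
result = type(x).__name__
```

x is tuple; result = 'tuple'

'tuple'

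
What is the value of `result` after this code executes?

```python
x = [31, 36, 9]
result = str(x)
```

x = [31, 36, 9]; result = '[31, 36, 9]'

'[31, 36, 9]'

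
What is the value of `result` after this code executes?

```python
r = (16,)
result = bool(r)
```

r = (16,); result = True

True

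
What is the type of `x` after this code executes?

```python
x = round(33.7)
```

round() with no decimal places returns int

int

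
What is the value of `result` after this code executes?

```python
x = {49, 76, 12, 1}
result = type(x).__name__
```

x is set; result = 'set'

'set'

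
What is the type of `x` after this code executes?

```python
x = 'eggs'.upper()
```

str.upper() returns str

str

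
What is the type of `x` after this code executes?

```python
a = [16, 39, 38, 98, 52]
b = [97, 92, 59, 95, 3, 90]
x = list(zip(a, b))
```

list(zip()) returns a list of tuples

list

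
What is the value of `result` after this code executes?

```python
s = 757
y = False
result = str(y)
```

s = 757; y = False; result = 'False'

'False'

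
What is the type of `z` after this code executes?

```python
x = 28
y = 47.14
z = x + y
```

int + float = float

float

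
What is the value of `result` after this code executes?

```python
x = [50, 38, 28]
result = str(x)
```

x = [50, 38, 28]; result = '[50, 38, 28]'

'[50, 38, 28]'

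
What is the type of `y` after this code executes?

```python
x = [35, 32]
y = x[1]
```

Indexing list[int] returns int

int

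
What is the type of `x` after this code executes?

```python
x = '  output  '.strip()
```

str.strip() returns str

str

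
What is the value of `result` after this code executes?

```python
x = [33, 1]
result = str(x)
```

x = [33, 1]; result = '[33, 1]'

'[33, 1]'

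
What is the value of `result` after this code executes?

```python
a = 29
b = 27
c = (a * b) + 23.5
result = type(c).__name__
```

a is int; b is int; c is float; result = 'float'

'float'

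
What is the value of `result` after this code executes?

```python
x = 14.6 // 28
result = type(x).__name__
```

x is float; result = 'float'

'float'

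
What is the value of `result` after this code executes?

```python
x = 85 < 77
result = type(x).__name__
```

x is bool; result = 'bool'

'bool'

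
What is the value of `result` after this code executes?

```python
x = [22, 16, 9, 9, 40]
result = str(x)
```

x = [22, 16, 9, 9, 40]; result = '[22, 16, 9, 9, 40]'

'[22, 16, 9, 9, 40]'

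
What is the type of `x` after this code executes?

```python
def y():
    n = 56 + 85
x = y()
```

Function without return returns None

NoneType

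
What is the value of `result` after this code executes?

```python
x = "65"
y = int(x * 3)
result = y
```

x = '65'; y = 656565; result = 656565

656565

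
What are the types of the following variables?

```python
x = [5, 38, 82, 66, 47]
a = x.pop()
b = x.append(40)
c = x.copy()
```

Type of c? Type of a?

copy() returns list; pop() returns element

list, int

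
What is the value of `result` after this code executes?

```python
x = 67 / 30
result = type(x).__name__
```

x is float; result = 'float'

'float'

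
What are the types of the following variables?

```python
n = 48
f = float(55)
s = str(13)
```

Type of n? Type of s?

n is assigned a bare integer (no decimal point), so it is an int; s is assigned the result of calling str(), which returns a str

int, str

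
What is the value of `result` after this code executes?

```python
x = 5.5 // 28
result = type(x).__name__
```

x is float; result = 'float'

'float'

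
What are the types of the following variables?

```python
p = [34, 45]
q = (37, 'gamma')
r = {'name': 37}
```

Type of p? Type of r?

p is assigned a list literal (square brackets); r is assigned a dict literal ({key: value})

list, dict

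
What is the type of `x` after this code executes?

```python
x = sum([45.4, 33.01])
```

sum() of floats returns float

float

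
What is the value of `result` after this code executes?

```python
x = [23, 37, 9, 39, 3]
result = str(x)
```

x = [23, 37, 9, 39, 3]; result = '[23, 37, 9, 39, 3]'

'[23, 37, 9, 39, 3]'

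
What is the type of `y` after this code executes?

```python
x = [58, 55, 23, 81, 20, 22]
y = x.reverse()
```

list.reverse() returns None

NoneType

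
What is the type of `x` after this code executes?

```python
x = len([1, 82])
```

len() always returns int

int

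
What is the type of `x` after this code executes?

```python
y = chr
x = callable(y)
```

callable() returns bool

bool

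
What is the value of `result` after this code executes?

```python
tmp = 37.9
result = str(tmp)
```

tmp = 37.9; result = '37.9'

'37.9'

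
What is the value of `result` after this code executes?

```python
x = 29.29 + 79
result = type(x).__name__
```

x is float; result = 'float'

'float'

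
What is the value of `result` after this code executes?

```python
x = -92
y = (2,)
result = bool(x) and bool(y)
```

x = -92; y = (2,); result = True

True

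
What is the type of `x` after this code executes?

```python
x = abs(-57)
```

abs() of int returns int

int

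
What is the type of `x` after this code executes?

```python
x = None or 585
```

'or' with None returns the other truthy value

int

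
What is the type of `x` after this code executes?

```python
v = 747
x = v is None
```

'is' comparison returns bool

bool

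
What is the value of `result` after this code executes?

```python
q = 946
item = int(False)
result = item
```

q = 946; item = 0; result = 0

0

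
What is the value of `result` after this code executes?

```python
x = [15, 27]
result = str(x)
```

x = [15, 27]; result = '[15, 27]'

'[15, 27]'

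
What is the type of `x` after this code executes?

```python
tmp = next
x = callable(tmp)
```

callable() returns bool

bool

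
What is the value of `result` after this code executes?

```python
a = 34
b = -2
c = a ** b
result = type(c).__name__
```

a is int; b is int; c is float; result = 'float'

'float'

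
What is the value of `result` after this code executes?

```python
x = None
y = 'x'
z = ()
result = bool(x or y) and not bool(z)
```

x = None; y = 'x'; z = (); result = True

True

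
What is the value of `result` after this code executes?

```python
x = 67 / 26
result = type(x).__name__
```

x is float; result = 'float'

'float'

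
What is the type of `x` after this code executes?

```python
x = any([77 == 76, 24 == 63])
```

any() returns bool

bool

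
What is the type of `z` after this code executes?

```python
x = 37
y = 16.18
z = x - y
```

int - float = float

float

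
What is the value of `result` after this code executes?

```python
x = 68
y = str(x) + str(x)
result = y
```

x = 68; y = '6868'; result = '6868'

'6868'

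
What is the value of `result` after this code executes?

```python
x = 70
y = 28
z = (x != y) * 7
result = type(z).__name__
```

x is int; y is int; z is int; result = 'int'

'int'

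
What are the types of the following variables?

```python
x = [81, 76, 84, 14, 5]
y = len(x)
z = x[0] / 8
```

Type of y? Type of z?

len() returns int; int / int = float

int, float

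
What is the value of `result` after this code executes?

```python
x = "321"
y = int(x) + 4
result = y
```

x = '321'; y = 325; result = 325

325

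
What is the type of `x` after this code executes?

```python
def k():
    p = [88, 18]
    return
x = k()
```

Bare return returns None

NoneType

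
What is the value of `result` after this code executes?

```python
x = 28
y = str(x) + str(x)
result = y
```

x = 28; y = '2828'; result = '2828'

'2828'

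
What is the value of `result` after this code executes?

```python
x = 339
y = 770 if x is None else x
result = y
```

x = 339; y = 339; result = 339

339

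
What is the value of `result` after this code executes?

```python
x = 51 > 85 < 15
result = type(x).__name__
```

x is bool; result = 'bool'

'bool'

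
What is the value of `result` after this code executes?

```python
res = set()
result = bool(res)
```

res = set(); result = False

False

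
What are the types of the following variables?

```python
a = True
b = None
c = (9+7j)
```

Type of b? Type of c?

b is assigned None, whose type is NoneType; c is assigned (9+7j), an int plus an imaginary literal (j suffix), which evaluates to complex

NoneType, complex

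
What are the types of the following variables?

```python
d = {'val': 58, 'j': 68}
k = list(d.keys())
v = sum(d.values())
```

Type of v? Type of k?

sum of ints is int; list() converts to list

int, list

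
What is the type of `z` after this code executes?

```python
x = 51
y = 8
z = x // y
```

int // int = int

int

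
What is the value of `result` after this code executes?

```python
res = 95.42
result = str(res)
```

res = 95.42; result = '95.42'

'95.42'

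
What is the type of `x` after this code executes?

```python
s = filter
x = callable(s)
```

callable() returns bool

bool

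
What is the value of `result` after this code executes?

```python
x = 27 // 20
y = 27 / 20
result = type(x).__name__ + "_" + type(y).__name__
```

x is int; y is float; result = 'int_float'

'int_float'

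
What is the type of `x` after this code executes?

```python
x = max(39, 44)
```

max() of ints returns int

int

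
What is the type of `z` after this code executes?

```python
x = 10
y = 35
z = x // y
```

int // int = int

int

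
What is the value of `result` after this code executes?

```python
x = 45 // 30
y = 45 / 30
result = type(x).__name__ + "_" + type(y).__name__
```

x is int; y is float; result = 'int_float'

'int_float'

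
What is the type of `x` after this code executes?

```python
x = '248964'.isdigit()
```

str.isdigit() returns bool

bool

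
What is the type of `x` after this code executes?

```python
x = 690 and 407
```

'and' with truthy values returns last operand (int)

int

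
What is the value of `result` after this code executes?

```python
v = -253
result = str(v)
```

v = -253; result = '-253'

'-253'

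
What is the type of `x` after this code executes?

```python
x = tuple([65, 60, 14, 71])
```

tuple() constructor returns tuple

tuple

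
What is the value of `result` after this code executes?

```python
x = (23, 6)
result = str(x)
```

x = (23, 6); result = '(23, 6)'

'(23, 6)'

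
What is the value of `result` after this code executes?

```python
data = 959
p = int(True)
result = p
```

data = 959; p = 1; result = 1

1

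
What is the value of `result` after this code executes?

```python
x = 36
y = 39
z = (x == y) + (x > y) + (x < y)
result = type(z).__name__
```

x is int; y is int; z is int; result = 'int'

'int'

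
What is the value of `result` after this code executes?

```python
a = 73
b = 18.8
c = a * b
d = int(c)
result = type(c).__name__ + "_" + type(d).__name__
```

a is int; b is float; c is float; d is int; result = 'float_int'

'float_int'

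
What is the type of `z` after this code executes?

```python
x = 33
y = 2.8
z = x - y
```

int - float = float

float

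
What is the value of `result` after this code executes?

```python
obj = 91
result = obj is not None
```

obj = 91; result = True

True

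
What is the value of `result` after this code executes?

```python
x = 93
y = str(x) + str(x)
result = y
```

x = 93; y = '9393'; result = '9393'

'9393'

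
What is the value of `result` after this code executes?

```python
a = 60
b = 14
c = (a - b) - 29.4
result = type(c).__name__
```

a is int; b is int; c is float; result = 'float'

'float'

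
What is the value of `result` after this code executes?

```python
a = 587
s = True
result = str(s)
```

a = 587; s = True; result = 'True'

'True'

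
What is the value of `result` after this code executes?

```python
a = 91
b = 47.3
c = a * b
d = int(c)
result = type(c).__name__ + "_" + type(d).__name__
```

a is int; b is float; c is float; d is int; result = 'float_int'

'float_int'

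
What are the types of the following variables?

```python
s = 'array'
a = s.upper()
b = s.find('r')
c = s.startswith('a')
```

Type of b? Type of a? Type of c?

find() returns int; upper() returns str; startswith() returns bool

int, str, bool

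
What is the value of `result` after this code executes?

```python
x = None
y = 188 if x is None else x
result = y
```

x = None; y = 188; result = 188

188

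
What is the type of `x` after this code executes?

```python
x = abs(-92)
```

abs() of int returns int

int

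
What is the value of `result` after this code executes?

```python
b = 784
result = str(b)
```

b = 784; result = '784'

'784'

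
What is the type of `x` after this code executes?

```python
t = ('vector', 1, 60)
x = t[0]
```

Index 0 of tuple is a str literal

str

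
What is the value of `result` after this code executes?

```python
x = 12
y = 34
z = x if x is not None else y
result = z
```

x = 12; y = 34; z = 12; result = 12

12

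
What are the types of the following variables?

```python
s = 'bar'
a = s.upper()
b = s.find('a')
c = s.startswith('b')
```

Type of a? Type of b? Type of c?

upper() returns str; find() returns int; startswith() returns bool

str, int, bool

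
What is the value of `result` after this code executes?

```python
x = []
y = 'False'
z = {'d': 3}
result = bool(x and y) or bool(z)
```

x = []; y = 'False'; z = {'d': 3}; result = True

True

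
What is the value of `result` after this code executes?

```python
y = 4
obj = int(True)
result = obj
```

y = 4; obj = 1; result = 1

1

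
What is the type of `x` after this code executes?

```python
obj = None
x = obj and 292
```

'and' returns first falsy value (None)

NoneType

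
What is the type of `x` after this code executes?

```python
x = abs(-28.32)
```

abs() of float returns float

float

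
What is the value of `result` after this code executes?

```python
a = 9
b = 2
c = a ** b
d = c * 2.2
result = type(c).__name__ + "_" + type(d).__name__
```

a is int; b is int; c is int; d is float; result = 'int_float'

'int_float'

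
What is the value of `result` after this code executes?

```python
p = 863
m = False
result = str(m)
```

p = 863; m = False; result = 'False'

'False'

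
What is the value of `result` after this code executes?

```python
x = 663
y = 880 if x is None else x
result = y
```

x = 663; y = 663; result = 663

663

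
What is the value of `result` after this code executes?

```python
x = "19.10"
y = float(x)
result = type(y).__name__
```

x is str; y is float; result = 'float'

'float'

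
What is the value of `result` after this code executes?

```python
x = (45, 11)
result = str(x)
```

x = (45, 11); result = '(45, 11)'

'(45, 11)'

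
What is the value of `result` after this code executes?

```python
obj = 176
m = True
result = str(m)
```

obj = 176; m = True; result = 'True'

'True'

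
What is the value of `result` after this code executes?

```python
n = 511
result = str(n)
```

n = 511; result = '511'

'511'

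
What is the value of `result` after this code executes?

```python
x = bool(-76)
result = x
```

x = True; result = True

True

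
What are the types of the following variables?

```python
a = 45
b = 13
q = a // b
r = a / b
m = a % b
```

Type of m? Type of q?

% of ints returns int; // returns int

int, int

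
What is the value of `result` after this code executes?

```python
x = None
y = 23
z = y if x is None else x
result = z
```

x = None; y = 23; z = 23; result = 23

23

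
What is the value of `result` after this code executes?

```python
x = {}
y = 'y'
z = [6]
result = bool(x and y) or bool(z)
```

x = {}; y = 'y'; z = [6]; result = True

True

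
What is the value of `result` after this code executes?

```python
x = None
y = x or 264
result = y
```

x = None; y = 264; result = 264

264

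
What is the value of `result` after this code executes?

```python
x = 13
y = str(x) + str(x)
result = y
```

x = 13; y = '1313'; result = '1313'

'1313'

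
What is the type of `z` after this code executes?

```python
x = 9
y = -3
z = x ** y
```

int ** negative = float

float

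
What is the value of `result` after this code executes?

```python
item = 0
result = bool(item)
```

item = 0; result = False

False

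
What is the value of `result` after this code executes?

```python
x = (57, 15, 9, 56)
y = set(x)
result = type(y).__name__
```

x is tuple; y is set; result = 'set'

'set'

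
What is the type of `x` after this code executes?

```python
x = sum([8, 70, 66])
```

sum() of ints returns int

int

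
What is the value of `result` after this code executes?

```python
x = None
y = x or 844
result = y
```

x = None; y = 844; result = 844

844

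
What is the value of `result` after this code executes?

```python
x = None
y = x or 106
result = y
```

x = None; y = 106; result = 106

106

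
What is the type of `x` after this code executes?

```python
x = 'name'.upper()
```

str.upper() returns str

str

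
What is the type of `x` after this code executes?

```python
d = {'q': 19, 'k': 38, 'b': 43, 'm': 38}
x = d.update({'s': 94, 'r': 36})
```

dict.update() returns None

NoneType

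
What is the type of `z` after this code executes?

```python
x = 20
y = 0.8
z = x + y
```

int + float = float

float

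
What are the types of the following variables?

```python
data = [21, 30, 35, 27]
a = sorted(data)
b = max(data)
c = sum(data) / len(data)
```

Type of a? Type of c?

sorted() returns list; int / int = float

list, float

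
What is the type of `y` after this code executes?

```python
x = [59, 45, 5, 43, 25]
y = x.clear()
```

list.clear() returns None

NoneType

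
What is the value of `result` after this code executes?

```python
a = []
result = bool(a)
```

a = []; result = False

False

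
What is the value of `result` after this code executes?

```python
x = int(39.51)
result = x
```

x = 39; result = 39

39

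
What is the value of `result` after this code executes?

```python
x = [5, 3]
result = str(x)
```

x = [5, 3]; result = '[5, 3]'

'[5, 3]'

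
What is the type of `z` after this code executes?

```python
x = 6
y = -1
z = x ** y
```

int ** negative = float

float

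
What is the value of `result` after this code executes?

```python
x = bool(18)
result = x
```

x = True; result = True

True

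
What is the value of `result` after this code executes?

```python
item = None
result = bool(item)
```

item = None; result = False

False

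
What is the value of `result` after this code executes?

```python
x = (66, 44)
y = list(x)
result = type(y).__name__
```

x is tuple; y is list; result = 'list'

'list'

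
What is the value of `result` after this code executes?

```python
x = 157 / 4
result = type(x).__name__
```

x is float; result = 'float'

'float'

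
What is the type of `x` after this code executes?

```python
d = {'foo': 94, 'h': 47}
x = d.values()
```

.values() returns dict_values view

dict_values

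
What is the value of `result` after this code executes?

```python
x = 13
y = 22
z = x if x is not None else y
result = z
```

x = 13; y = 22; z = 13; result = 13

13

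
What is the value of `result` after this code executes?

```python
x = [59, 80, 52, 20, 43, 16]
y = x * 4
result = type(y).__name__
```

x is list; y is list; result = 'list'

'list'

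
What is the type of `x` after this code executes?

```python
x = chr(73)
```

chr() returns str (single char)

str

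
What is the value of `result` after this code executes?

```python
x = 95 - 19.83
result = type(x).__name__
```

x is float; result = 'float'

'float'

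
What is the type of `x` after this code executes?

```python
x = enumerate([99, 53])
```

enumerate() returns an enumerate object

enumerate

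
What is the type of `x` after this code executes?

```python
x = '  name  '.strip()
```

str.strip() returns str

str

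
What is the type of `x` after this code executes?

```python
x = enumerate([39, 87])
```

enumerate() returns an enumerate object

enumerate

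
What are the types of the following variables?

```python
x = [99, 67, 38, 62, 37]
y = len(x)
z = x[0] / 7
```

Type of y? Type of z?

len() returns int; int / int = float

int, float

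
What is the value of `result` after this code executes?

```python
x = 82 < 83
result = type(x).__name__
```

x is bool; result = 'bool'

'bool'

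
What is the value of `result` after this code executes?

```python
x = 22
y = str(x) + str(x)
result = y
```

x = 22; y = '2222'; result = '2222'

'2222'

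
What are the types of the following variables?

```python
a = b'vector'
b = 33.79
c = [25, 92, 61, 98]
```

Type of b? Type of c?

b is assigned a number with a decimal point, so it is a float; c is assigned a list literal (square brackets)

float, list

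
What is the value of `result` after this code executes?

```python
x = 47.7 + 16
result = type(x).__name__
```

x is float; result = 'float'

'float'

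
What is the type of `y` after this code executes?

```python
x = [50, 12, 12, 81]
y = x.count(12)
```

list.count() returns int

int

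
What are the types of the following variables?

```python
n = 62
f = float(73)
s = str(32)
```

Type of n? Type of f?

n is assigned a bare integer (no decimal point), so it is an int; f is assigned the result of calling float(), which returns a float

int, float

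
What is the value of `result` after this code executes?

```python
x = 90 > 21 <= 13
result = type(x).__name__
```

x is bool; result = 'bool'

'bool'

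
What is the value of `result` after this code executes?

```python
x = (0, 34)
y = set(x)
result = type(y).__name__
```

x is tuple; y is set; result = 'set'

'set'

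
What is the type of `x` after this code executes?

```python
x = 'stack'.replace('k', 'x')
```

str.replace() returns str

str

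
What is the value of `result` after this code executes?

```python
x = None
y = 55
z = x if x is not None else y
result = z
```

x = None; y = 55; z = 55; result = 55

55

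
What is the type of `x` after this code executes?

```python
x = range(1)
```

range() returns a range object

range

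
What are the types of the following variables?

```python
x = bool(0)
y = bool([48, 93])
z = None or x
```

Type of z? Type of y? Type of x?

None or bool returns the bool; bool() returns bool; bool() returns bool

bool, bool, bool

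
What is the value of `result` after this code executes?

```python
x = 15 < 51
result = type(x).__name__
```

x is bool; result = 'bool'

'bool'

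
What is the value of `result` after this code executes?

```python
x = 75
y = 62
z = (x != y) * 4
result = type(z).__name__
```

x is int; y is int; z is int; result = 'int'

'int'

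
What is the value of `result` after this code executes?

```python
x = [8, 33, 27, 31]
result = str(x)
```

x = [8, 33, 27, 31]; result = '[8, 33, 27, 31]'

'[8, 33, 27, 31]'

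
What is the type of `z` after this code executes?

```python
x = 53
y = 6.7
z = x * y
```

int * float = float

float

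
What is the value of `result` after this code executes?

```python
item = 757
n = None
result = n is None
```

item = 757; n = None; result = True

True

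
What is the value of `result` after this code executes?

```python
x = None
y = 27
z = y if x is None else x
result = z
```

x = None; y = 27; z = 27; result = 27

27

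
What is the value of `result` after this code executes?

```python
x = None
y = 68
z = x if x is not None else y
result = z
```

x = None; y = 68; z = 68; result = 68

68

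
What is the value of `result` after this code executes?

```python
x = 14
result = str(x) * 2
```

x = 14; result = '1414'

'1414'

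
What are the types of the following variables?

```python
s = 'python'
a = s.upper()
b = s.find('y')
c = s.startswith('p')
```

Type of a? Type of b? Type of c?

upper() returns str; find() returns int; startswith() returns bool

str, int, bool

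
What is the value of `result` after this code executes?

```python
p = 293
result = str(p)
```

p = 293; result = '293'

'293'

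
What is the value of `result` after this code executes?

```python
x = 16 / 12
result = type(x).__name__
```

x is float; result = 'float'

'float'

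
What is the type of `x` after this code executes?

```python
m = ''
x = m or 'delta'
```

'or' returns first truthy value (str)

str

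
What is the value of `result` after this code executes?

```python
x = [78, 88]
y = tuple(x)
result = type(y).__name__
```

x is list; y is tuple; result = 'tuple'

'tuple'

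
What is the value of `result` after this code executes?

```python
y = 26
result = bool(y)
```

y = 26; result = True

True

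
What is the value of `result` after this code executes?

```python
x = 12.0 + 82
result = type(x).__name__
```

x is float; result = 'float'

'float'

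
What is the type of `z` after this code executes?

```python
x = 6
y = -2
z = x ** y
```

int ** negative = float

float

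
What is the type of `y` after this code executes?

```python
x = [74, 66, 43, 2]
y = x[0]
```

Indexing list[int] returns int

int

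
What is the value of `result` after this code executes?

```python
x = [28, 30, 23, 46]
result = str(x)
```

x = [28, 30, 23, 46]; result = '[28, 30, 23, 46]'

'[28, 30, 23, 46]'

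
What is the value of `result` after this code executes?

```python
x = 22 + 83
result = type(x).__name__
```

x is int; result = 'int'

'int'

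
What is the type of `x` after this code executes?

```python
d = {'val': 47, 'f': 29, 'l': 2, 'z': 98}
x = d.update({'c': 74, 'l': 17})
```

dict.update() returns None

NoneType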